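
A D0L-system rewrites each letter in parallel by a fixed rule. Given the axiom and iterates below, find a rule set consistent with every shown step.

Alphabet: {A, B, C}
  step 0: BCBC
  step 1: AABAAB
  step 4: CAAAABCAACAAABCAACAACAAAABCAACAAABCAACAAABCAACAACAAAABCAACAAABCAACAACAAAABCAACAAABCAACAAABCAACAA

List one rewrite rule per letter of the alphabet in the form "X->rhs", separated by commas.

  step 0 ⇒ step 1: BCBC ⇒ A·AB·A·AB
    B ↦ A
    C ↦ AB
    A ↦ CAA  (constrained at step 1)

A->CAA, B->A, C->AB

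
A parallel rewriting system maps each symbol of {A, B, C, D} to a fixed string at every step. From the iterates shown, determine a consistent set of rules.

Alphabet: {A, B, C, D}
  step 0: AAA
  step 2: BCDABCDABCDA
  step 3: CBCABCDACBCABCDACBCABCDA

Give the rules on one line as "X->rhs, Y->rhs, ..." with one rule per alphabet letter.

A->DA, B->CB, C->CA, D->BC

  step 2 ⇒ step 3: BCDABCDABCDA ⇒ CB·CA·BC·DA·CB·CA·BC·DA·CB·CA·BC·DA
    A ↦ DA
    B ↦ CB
    C ↦ CA
    D ↦ BC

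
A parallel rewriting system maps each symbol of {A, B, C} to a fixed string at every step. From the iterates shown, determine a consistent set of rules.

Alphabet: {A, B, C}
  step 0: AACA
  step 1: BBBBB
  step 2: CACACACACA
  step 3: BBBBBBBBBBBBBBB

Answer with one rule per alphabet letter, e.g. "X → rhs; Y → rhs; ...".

A->B, B->CA, C->BB

  step 2 ⇒ step 3: CACACACACA ⇒ BB·B·BB·B·BB·B·BB·B·BB·B
    A ↦ B
    C ↦ BB
  step 1 ⇒ step 2: BBBBB ⇒ CA·CA·CA·CA·CA
    B ↦ CA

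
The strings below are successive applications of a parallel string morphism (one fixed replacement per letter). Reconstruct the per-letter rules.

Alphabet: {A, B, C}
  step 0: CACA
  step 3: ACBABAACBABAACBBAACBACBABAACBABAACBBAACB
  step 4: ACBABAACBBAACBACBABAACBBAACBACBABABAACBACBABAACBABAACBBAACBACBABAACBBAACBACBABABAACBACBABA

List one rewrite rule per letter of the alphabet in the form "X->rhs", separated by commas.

  step 3 ⇒ step 4: ACBABAACBABAACBBAACBACBABAACBABAACBBAACB ⇒ ACB·A·BA·ACB·BA·ACB·ACB·A·BA·ACB·BA·ACB·ACB·A·BA·BA·ACB·ACB·A·BA·ACB·A·BA·ACB·BA·ACB·ACB·A·BA·ACB·BA·ACB·ACB·A·BA·BA·ACB·ACB·A·BA
    A ↦ ACB
    B ↦ BA
    C ↦ A

A->ACB, B->BA, C->A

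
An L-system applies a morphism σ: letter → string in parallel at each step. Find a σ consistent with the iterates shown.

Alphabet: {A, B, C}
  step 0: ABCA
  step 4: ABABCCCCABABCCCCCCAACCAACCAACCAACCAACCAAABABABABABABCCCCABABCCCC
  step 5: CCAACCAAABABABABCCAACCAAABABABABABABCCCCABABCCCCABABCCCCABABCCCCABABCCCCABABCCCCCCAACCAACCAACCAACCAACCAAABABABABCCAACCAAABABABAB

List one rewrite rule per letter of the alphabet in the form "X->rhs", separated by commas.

  step 4 ⇒ step 5: ABABCCCCABABCCCCCCAACCAACCAACCAACCAACCAAABABABABABABCCCCABABCCCC ⇒ CC·AA·CC·AA·AB·AB·AB·AB·CC·AA·CC·AA·AB·AB·AB·AB·AB·AB·CC·CC·AB·AB·CC·CC·AB·AB·CC·CC·AB·AB·CC·CC·AB·AB·CC·CC·AB·AB·CC·CC·CC·AA·CC·AA·CC·AA·CC·AA·CC·AA·CC·AA·AB·AB·AB·AB·CC·AA·CC·AA·AB·AB·AB·AB
    A ↦ CC
    B ↦ AA
    C ↦ AB

A->CC, B->AA, C->AB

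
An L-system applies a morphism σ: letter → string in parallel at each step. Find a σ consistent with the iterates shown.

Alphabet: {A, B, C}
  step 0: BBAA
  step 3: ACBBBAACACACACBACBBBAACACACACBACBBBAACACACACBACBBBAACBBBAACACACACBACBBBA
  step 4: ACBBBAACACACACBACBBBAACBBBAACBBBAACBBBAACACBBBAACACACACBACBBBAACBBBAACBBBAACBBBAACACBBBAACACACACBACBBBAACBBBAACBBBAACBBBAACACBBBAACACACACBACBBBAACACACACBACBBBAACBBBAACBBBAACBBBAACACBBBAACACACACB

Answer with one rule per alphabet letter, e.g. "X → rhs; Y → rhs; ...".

A->ACB, B->AC, C->BBA

  step 3 ⇒ step 4: ACBBBAACACACACBACBBBAACACACACBACBBBAACACACACBACBBBAACBBBAACACACACBACBBBA ⇒ ACB·BBA·AC·AC·AC·ACB·ACB·BBA·ACB·BBA·ACB·BBA·ACB·BBA·AC·ACB·BBA·AC·AC·AC·ACB·ACB·BBA·ACB·BBA·ACB·BBA·ACB·BBA·AC·ACB·BBA·AC·AC·AC·ACB·ACB·BBA·ACB·BBA·ACB·BBA·ACB·BBA·AC·ACB·BBA·AC·AC·AC·ACB·ACB·BBA·AC·AC·AC·ACB·ACB·BBA·ACB·BBA·ACB·BBA·ACB·BBA·AC·ACB·BBA·AC·AC·AC·ACB
    A ↦ ACB
    B ↦ AC
    C ↦ BBA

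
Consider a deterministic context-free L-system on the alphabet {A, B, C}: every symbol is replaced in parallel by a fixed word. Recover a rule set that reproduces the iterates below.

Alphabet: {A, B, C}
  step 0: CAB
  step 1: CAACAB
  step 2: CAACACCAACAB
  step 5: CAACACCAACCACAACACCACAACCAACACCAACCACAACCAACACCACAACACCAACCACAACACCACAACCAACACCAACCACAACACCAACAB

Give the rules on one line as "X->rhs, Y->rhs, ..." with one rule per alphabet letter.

A->AC, B->AB, C->CA

  step 1 ⇒ step 2: CAACAB ⇒ CA·AC·AC·CA·AC·AB
    A ↦ AC
    B ↦ AB
    C ↦ CA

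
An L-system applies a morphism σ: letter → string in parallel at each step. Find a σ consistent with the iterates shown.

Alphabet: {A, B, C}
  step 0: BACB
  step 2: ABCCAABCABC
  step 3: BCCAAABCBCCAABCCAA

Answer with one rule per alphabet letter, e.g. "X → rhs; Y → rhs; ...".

  step 2 ⇒ step 3: ABCCAABCABC ⇒ BC·CA·A·A·BC·BC·CA·A·BC·CA·A
    A ↦ BC
    B ↦ CA
    C ↦ A

A->BC, B->CA, C->A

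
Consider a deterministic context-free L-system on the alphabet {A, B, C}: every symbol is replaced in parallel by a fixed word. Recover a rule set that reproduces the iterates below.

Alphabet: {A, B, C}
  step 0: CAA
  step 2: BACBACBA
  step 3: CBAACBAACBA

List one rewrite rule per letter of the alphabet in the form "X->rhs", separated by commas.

  step 2 ⇒ step 3: BACBACBA ⇒ C·BA·A·C·BA·A·C·BA
    A ↦ BA
    B ↦ C
    C ↦ A

A->BA, B->C, C->A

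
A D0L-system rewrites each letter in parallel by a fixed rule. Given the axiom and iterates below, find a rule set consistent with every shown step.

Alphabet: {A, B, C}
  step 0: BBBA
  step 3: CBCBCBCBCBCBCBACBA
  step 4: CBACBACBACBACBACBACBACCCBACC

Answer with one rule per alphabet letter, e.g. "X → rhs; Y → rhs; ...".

  step 3 ⇒ step 4: CBCBCBCBCBCBCBACBA ⇒ CB·A·CB·A·CB·A·CB·A·CB·A·CB·A·CB·A·CC·CB·A·CC
    A ↦ CC
    B ↦ A
    C ↦ CB

A->CC, B->A, C->CB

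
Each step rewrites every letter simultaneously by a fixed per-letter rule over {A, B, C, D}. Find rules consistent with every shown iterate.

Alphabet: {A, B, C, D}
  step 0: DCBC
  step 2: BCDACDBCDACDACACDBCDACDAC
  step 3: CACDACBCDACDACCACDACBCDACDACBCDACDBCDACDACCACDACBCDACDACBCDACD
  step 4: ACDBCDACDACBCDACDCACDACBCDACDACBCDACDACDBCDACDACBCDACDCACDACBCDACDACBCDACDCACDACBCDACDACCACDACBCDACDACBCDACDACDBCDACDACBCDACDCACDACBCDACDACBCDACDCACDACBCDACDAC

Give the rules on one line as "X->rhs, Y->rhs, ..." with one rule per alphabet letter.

  step 3 ⇒ step 4: CACDACBCDACDACCACDACBCDACDACBCDACDBCDACDACCACDACBCDACDACBCDACD ⇒ ACD·BCD·ACD·AC·BCD·ACD·C·ACD·AC·BCD·ACD·AC·BCD·ACD·ACD·BCD·ACD·AC·BCD·ACD·C·ACD·AC·BCD·ACD·AC·BCD·ACD·C·ACD·AC·BCD·ACD·AC·C·ACD·AC·BCD·ACD·AC·BCD·ACD·ACD·BCD·ACD·AC·BCD·ACD·C·ACD·AC·BCD·ACD·AC·BCD·ACD·C·ACD·AC·BCD·ACD·AC
    A ↦ BCD
    B ↦ C
    C ↦ ACD
    D ↦ AC

A->BCD, B->C, C->ACD, D->AC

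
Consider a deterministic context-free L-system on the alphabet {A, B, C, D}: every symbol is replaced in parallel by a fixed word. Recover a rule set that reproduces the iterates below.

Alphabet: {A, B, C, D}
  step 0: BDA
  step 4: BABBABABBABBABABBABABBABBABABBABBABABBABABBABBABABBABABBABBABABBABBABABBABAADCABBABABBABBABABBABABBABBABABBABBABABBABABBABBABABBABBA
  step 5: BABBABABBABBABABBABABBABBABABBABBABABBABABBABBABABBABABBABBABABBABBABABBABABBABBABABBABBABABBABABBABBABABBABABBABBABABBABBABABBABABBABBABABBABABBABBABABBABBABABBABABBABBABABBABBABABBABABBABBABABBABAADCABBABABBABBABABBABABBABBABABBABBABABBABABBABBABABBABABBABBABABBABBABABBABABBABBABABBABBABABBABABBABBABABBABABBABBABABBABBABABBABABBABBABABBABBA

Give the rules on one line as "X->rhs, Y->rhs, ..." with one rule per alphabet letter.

A->BA, B->BAB, C->AB, D->ADC

  step 4 ⇒ step 5: BABBABABBABBABABBABABBABBABABBABBABABBABABBABBABABBABABBABBABABBABBABABBABAADCABBABABBABBABABBABABBABBABABBABBABABBABABBABBABABBABBA ⇒ BAB·BA·BAB·BAB·BA·BAB·BA·BAB·BAB·BA·BAB·BAB·BA·BAB·BA·BAB·BAB·BA·BAB·BA·BAB·BAB·BA·BAB·BAB·BA·BAB·BA·BAB·BAB·BA·BAB·BAB·BA·BAB·BA·BAB·BAB·BA·BAB·BA·BAB·BAB·BA·BAB·BAB·BA·BAB·BA·BAB·BAB·BA·BAB·BA·BAB·BAB·BA·BAB·BAB·BA·BAB·BA·BAB·BAB·BA·BAB·BAB·BA·BAB·BA·BAB·BAB·BA·BAB·BA·BA·ADC·AB·BA·BAB·BAB·BA·BAB·BA·BAB·BAB·BA·BAB·BAB·BA·BAB·BA·BAB·BAB·BA·BAB·BA·BAB·BAB·BA·BAB·BAB·BA·BAB·BA·BAB·BAB·BA·BAB·BAB·BA·BAB·BA·BAB·BAB·BA·BAB·BA·BAB·BAB·BA·BAB·BAB·BA·BAB·BA·BAB·BAB·BA·BAB·BAB·BA
    A ↦ BA
    B ↦ BAB
    C ↦ AB
    D ↦ ADC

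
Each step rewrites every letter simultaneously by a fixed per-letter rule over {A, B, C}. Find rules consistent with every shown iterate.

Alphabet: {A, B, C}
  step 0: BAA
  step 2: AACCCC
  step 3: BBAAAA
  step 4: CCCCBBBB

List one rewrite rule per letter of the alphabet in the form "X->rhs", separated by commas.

A->B, B->CC, C->A

  step 3 ⇒ step 4: BBAAAA ⇒ CC·CC·B·B·B·B
    A ↦ B
    B ↦ CC
  step 2 ⇒ step 3: AACCCC ⇒ B·B·A·A·A·A
    C ↦ A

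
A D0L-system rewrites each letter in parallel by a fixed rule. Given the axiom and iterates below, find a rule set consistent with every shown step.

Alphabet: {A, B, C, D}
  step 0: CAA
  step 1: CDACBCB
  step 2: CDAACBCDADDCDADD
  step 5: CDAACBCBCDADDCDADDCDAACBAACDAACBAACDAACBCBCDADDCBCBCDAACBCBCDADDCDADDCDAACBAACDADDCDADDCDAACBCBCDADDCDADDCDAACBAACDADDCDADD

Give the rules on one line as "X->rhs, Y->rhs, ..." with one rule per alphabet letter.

  step 1 ⇒ step 2: CDACBCB ⇒ CDA·A·CB·CDA·DD·CDA·DD
    A ↦ CB
    B ↦ DD
    C ↦ CDA
    D ↦ A

A->CB, B->DD, C->CDA, D->A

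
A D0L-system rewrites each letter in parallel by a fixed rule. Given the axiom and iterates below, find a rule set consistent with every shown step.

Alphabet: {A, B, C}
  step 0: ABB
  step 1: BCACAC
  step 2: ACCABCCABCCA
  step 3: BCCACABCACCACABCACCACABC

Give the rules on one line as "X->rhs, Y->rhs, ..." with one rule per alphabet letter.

A->BC, B->AC, C->CA

  step 2 ⇒ step 3: ACCABCCABCCA ⇒ BC·CA·CA·BC·AC·CA·CA·BC·AC·CA·CA·BC
    A ↦ BC
    B ↦ AC
    C ↦ CA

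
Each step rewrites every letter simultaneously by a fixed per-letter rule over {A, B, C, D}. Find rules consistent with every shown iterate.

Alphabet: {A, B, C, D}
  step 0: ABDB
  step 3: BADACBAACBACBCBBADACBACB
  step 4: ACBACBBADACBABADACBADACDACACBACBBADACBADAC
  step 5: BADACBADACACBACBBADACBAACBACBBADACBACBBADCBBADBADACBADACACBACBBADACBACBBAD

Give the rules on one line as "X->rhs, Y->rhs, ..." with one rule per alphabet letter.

A->BA, B->AC, C->D, D->CB

  step 4 ⇒ step 5: ACBACBBADACBABADACBADACDACACBACBBADACBADAC ⇒ BA·D·AC·BA·D·AC·AC·BA·CB·BA·D·AC·BA·AC·BA·CB·BA·D·AC·BA·CB·BA·D·CB·BA·D·BA·D·AC·BA·D·AC·AC·BA·CB·BA·D·AC·BA·CB·BA·D
    A ↦ BA
    B ↦ AC
    C ↦ D
    D ↦ CB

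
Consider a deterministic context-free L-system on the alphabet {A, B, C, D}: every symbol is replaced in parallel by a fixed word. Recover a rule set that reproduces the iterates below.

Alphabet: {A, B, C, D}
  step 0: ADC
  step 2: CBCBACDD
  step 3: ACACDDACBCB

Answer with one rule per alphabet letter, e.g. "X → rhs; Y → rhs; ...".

A->DD, B->C, C->A, D->CB

  step 2 ⇒ step 3: CBCBACDD ⇒ A·C·A·C·DD·A·CB·CB
    A ↦ DD
    B ↦ C
    C ↦ A
    D ↦ CB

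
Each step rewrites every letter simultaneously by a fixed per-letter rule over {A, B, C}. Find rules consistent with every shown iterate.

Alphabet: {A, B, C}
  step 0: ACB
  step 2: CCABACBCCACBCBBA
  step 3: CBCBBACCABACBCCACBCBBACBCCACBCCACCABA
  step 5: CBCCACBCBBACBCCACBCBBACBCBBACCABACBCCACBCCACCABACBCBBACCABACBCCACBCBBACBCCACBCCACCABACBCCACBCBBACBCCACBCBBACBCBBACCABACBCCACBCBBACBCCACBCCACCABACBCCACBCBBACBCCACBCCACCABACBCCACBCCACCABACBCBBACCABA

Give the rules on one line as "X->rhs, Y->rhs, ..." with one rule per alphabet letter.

  step 2 ⇒ step 3: CCABACBCCACBCBBA ⇒ CB·CB·BA·CCA·BA·CB·CCA·CB·CB·BA·CB·CCA·CB·CCA·CCA·BA
    A ↦ BA
    B ↦ CCA
    C ↦ CB

A->BA, B->CCA, C->CB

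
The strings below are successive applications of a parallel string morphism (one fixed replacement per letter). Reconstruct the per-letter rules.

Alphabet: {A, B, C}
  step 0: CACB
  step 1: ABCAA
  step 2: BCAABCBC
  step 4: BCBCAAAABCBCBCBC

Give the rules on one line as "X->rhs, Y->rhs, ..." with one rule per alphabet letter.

A->BC, B->A, C->A

  step 1 ⇒ step 2: ABCAA ⇒ BC·A·A·BC·BC
    A ↦ BC
    B ↦ A
    C ↦ A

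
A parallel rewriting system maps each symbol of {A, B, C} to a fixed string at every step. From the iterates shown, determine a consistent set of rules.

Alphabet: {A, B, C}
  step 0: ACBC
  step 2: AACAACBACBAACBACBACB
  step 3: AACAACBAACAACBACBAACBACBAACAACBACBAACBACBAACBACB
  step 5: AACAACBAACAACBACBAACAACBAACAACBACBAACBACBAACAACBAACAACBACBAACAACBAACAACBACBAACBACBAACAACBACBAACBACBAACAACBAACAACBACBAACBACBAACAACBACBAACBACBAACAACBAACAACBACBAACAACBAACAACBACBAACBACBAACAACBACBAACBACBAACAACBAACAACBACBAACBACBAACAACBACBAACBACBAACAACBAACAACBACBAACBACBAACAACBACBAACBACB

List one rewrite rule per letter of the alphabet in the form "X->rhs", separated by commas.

  step 2 ⇒ step 3: AACAACBACBAACBACBACB ⇒ AAC·AAC·B·AAC·AAC·B·ACB·AAC·B·ACB·AAC·AAC·B·ACB·AAC·B·ACB·AAC·B·ACB
    A ↦ AAC
    B ↦ ACB
    C ↦ B

A->AAC, B->ACB, C->B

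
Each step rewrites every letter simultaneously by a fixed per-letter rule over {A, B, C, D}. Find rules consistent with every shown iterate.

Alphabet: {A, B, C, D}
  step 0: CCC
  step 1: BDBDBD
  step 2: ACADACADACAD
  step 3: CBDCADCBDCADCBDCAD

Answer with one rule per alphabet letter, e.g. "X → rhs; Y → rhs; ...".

A->C, B->AC, C->BD, D->AD

  step 2 ⇒ step 3: ACADACADACAD ⇒ C·BD·C·AD·C·BD·C·AD·C·BD·C·AD
    A ↦ C
    C ↦ BD
    D ↦ AD
  step 1 ⇒ step 2: BDBDBD ⇒ AC·AD·AC·AD·AC·AD
    B ↦ AC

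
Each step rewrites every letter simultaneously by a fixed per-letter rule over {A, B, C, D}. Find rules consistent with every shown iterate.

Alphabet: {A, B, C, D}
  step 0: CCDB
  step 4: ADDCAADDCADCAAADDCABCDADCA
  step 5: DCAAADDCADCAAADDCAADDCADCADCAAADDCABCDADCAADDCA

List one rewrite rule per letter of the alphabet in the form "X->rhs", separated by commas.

  step 4 ⇒ step 5: ADDCAADDCADCAAADDCABCDADCA ⇒ DCA·A·A·D·DCA·DCA·A·A·D·DCA·A·D·DCA·DCA·DCA·A·A·D·DCA·BC·D·A·DCA·A·D·DCA
    A ↦ DCA
    B ↦ BC
    C ↦ D
    D ↦ A

A->DCA, B->BC, C->D, D->A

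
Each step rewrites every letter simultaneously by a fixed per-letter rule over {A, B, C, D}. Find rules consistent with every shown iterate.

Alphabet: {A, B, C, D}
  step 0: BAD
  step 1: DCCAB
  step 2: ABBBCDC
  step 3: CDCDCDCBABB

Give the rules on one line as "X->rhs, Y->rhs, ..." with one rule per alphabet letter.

A->C, B->DC, C->B, D->AB

  step 2 ⇒ step 3: ABBBCDC ⇒ C·DC·DC·DC·B·AB·B
    A ↦ C
    B ↦ DC
    C ↦ B
    D ↦ AB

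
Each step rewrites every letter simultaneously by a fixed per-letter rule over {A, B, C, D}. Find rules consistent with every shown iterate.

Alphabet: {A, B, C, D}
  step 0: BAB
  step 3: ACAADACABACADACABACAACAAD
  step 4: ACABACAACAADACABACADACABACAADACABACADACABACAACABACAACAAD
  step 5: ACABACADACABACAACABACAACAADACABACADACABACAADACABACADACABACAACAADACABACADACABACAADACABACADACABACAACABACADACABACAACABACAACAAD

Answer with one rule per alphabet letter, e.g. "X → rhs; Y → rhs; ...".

  step 4 ⇒ step 5: ACABACAACAADACABACADACABACAADACABACADACABACAACABACAACAAD ⇒ ACA·B·ACA·D·ACA·B·ACA·ACA·B·ACA·ACA·AD·ACA·B·ACA·D·ACA·B·ACA·AD·ACA·B·ACA·D·ACA·B·ACA·ACA·AD·ACA·B·ACA·D·ACA·B·ACA·AD·ACA·B·ACA·D·ACA·B·ACA·ACA·B·ACA·D·ACA·B·ACA·ACA·B·ACA·ACA·AD
    A ↦ ACA
    B ↦ D
    C ↦ B
    D ↦ AD

A->ACA, B->D, C->B, D->AD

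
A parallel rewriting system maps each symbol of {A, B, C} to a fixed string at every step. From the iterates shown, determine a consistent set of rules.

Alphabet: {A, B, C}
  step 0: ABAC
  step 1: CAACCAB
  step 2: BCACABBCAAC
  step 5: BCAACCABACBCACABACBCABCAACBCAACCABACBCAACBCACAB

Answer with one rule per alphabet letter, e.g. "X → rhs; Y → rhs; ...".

  step 1 ⇒ step 2: CAACCAB ⇒ B·CA·CA·B·B·CA·AC
    A ↦ CA
    B ↦ AC
    C ↦ B

A->CA, B->AC, C->B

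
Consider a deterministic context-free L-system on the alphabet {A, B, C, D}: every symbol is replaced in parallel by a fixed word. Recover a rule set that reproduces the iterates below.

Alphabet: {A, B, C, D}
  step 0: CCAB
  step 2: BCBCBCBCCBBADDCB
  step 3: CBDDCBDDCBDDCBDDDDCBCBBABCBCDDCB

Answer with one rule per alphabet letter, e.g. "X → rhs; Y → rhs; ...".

  step 2 ⇒ step 3: BCBCBCBCCBBADDCB ⇒ CB·DD·CB·DD·CB·DD·CB·DD·DD·CB·CB·BA·BC·BC·DD·CB
    A ↦ BA
    B ↦ CB
    C ↦ DD
    D ↦ BC

A->BA, B->CB, C->DD, D->BC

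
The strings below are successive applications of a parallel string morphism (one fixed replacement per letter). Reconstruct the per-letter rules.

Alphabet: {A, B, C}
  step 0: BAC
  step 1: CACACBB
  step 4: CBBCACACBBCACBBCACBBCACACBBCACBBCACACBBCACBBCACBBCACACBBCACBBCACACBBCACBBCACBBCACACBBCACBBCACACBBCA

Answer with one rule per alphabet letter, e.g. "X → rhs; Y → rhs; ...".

  step 0 ⇒ step 1: BAC ⇒ CA·CA·CBB
    A ↦ CA
    B ↦ CA
    C ↦ CBB

A->CA, B->CA, C->CBB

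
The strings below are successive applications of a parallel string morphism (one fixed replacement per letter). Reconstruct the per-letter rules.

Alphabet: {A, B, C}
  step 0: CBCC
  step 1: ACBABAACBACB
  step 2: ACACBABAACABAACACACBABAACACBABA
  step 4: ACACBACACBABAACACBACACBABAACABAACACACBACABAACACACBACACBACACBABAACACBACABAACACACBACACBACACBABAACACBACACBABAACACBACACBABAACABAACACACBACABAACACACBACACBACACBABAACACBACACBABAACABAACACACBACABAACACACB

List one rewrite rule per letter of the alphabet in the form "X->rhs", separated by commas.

  step 1 ⇒ step 2: ACBABAACBACB ⇒ AC·ACB·ABA·AC·ABA·AC·AC·ACB·ABA·AC·ACB·ABA
    A ↦ AC
    B ↦ ABA
    C ↦ ACB

A->AC, B->ABA, C->ACB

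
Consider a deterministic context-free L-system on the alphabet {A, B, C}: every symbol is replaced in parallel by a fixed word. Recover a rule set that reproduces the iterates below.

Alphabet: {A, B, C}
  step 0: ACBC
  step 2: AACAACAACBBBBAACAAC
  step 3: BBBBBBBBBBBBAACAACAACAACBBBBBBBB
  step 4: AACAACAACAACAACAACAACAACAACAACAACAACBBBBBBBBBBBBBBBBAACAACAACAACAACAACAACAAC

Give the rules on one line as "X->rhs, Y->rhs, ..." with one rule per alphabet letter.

  step 3 ⇒ step 4: BBBBBBBBBBBBAACAACAACAACBBBBBBBB ⇒ AAC·AAC·AAC·AAC·AAC·AAC·AAC·AAC·AAC·AAC·AAC·AAC·B·B·BB·B·B·BB·B·B·BB·B·B·BB·AAC·AAC·AAC·AAC·AAC·AAC·AAC·AAC
    A ↦ B
    B ↦ AAC
    C ↦ BB

A->B, B->AAC, C->BB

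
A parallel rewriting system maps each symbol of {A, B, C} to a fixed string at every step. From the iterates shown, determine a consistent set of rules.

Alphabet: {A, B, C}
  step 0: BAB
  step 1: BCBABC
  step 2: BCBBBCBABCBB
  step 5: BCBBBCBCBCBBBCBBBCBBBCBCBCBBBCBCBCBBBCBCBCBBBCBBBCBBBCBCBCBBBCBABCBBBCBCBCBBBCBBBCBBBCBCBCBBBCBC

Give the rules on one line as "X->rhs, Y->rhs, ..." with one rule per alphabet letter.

A->BA, B->BC, C->BB

  step 1 ⇒ step 2: BCBABC ⇒ BC·BB·BC·BA·BC·BB
    A ↦ BA
    B ↦ BC
    C ↦ BB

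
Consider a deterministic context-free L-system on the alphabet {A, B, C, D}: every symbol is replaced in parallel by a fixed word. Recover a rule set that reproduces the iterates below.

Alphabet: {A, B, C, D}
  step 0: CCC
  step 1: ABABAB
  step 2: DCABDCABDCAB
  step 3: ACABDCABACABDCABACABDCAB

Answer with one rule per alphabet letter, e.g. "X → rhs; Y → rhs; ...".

A->DC, B->AB, C->AB, D->AC

  step 2 ⇒ step 3: DCABDCABDCAB ⇒ AC·AB·DC·AB·AC·AB·DC·AB·AC·AB·DC·AB
    A ↦ DC
    B ↦ AB
    C ↦ AB
    D ↦ AC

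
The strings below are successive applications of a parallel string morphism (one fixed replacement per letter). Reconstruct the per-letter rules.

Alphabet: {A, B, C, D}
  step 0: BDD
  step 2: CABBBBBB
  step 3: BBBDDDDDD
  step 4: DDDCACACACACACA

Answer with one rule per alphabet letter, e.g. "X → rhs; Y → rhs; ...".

A->BB, B->D, C->B, D->CA

  step 3 ⇒ step 4: BBBDDDDDD ⇒ D·D·D·CA·CA·CA·CA·CA·CA
    B ↦ D
    D ↦ CA
  step 2 ⇒ step 3: CABBBBBB ⇒ B·BB·D·D·D·D·D·D
    A ↦ BB
  step 2 ⇒ step 3: CABBBBBB ⇒ B·BB·D·D·D·D·D·D
    C ↦ B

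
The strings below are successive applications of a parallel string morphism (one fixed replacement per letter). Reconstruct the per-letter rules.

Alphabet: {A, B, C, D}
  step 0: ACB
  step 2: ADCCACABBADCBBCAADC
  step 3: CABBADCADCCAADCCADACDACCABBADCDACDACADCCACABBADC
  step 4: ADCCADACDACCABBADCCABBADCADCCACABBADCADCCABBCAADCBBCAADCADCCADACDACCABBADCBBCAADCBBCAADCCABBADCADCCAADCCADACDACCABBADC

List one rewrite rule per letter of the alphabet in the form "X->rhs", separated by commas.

  step 3 ⇒ step 4: CABBADCADCCAADCCADACDACCABBADCDACDACADCCACABBADC ⇒ ADC·CA·DAC·DAC·CA·BB·ADC·CA·BB·ADC·ADC·CA·CA·BB·ADC·ADC·CA·BB·CA·ADC·BB·CA·ADC·ADC·CA·DAC·DAC·CA·BB·ADC·BB·CA·ADC·BB·CA·ADC·CA·BB·ADC·ADC·CA·ADC·CA·DAC·DAC·CA·BB·ADC
    A ↦ CA
    B ↦ DAC
    C ↦ ADC
    D ↦ BB

A->CA, B->DAC, C->ADC, D->BB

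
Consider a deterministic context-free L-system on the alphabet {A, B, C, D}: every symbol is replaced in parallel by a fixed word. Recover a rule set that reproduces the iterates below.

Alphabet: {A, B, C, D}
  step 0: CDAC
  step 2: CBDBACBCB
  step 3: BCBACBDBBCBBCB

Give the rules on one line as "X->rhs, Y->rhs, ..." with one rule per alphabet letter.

  step 2 ⇒ step 3: CBDBACBCB ⇒ B·CB·A·CB·DB·B·CB·B·CB
    A ↦ DB
    B ↦ CB
    C ↦ B
    D ↦ A

A->DB, B->CB, C->B, D->A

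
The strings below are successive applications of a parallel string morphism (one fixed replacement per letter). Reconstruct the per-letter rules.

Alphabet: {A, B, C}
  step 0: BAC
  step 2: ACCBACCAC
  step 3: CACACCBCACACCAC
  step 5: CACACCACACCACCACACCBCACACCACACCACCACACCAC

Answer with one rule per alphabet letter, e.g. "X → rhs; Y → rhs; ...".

  step 2 ⇒ step 3: ACCBACCAC ⇒ C·AC·AC·CB·C·AC·AC·C·AC
    A ↦ C
    B ↦ CB
    C ↦ AC

A->C, B->CB, C->AC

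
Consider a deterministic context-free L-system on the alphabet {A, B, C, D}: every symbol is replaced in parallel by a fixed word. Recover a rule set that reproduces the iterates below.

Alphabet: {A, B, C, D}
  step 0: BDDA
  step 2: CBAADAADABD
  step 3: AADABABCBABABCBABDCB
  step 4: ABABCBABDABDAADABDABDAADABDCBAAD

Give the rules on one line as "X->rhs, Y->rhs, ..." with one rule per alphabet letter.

  step 3 ⇒ step 4: AADABABCBABABCBABDCB ⇒ AB·AB·CB·AB·D·AB·D·AA·D·AB·D·AB·D·AA·D·AB·D·CB·AA·D
    A ↦ AB
    B ↦ D
    C ↦ AA
    D ↦ CB

A->AB, B->D, C->AA, D->CB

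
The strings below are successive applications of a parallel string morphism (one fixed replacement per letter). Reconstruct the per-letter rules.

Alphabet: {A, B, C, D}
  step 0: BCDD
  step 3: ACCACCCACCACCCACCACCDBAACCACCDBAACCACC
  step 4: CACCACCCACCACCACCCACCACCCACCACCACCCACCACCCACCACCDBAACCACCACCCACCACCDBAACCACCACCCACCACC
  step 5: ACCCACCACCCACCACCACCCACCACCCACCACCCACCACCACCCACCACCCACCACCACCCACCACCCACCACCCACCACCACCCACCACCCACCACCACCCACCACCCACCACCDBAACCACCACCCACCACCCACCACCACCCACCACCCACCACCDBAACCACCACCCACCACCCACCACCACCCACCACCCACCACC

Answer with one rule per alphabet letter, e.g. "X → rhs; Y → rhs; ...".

  step 4 ⇒ step 5: CACCACCCACCACCACCCACCACCCACCACCACCCACCACCCACCACCDBAACCACCACCCACCACCDBAACCACCACCCACCACC ⇒ ACC·C·ACC·ACC·C·ACC·ACC·ACC·C·ACC·ACC·C·ACC·ACC·C·ACC·ACC·ACC·C·ACC·ACC·C·ACC·ACC·ACC·C·ACC·ACC·C·ACC·ACC·C·ACC·ACC·ACC·C·ACC·ACC·C·ACC·ACC·ACC·C·ACC·ACC·C·ACC·ACC·DBA·A·C·C·ACC·ACC·C·ACC·ACC·C·ACC·ACC·ACC·C·ACC·ACC·C·ACC·ACC·DBA·A·C·C·ACC·ACC·C·ACC·ACC·C·ACC·ACC·ACC·C·ACC·ACC·C·ACC·ACC
    A ↦ C
    B ↦ A
    C ↦ ACC
    D ↦ DBA

A->C, B->A, C->ACC, D->DBA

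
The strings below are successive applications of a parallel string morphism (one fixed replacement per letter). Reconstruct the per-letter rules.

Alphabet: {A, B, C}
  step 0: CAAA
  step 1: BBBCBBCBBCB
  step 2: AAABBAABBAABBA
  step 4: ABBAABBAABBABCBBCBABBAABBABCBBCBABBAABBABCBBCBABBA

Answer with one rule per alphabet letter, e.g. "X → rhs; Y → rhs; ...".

  step 1 ⇒ step 2: BBBCBBCBBCB ⇒ A·A·A·BB·A·A·BB·A·A·BB·A
    B ↦ A
    C ↦ BB
  step 0 ⇒ step 1: CAAA ⇒ BB·BCB·BCB·BCB
    A ↦ BCB

A->BCB, B->A, C->BB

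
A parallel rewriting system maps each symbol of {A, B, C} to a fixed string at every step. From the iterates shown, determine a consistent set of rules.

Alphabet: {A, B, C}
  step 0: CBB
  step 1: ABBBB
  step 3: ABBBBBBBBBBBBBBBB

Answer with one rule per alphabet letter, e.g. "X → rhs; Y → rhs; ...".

  step 0 ⇒ step 1: CBB ⇒ A·BB·BB
    B ↦ BB
    C ↦ A
    A ↦ C  (constrained at step 1)

A->C, B->BB, C->A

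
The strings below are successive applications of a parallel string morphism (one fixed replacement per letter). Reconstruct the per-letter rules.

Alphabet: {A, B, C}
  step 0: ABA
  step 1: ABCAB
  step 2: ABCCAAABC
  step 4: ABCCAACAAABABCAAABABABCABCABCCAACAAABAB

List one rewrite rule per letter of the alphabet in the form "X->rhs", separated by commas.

  step 1 ⇒ step 2: ABCAB ⇒ AB·C·CAA·AB·C
    A ↦ AB
    B ↦ C
    C ↦ CAA

A->AB, B->C, C->CAA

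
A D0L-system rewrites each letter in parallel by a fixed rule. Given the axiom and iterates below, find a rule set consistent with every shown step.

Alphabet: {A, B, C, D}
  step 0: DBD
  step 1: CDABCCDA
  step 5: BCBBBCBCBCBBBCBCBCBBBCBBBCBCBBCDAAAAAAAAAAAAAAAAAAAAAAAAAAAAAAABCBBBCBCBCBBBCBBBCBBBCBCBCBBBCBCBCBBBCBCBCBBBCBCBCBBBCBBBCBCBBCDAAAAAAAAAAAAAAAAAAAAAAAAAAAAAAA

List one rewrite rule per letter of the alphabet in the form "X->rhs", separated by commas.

A->AA, B->BC, C->BB, D->CDA

  step 0 ⇒ step 1: DBD ⇒ CDA·BC·CDA
    B ↦ BC
    D ↦ CDA
    A ↦ AA  (constrained at step 1)
    C ↦ BB  (constrained at step 1)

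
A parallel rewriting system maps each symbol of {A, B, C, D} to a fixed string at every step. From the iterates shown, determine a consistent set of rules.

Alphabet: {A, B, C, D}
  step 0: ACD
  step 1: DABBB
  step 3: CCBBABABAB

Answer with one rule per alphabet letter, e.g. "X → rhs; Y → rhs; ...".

  step 0 ⇒ step 1: ACD ⇒ D·AB·BB
    A ↦ D
    C ↦ AB
    D ↦ BB
    B ↦ C  (constrained at step 1)

A->D, B->C, C->AB, D->BB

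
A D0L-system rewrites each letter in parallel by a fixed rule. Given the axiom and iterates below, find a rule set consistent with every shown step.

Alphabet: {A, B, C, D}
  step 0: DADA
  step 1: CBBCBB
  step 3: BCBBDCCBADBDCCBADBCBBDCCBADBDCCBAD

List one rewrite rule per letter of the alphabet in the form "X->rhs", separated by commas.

A->B, B->BDC, C->AD, D->CB

  step 0 ⇒ step 1: DADA ⇒ CB·B·CB·B
    A ↦ B
    D ↦ CB
    B ↦ BDC  (constrained at step 1)
    C ↦ AD  (constrained at step 1)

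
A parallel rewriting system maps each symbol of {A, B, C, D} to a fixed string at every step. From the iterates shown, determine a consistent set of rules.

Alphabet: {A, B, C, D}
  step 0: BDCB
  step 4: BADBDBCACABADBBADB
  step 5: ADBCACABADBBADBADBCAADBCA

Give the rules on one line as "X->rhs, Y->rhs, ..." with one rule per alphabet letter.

  step 4 ⇒ step 5: BADBDBCACABADBBADB ⇒ A·DB·C·A·C·A·BA·DB·BA·DB·A·DB·C·A·A·DB·C·A
    A ↦ DB
    B ↦ A
    C ↦ BA
    D ↦ C

A->DB, B->A, C->BA, D->C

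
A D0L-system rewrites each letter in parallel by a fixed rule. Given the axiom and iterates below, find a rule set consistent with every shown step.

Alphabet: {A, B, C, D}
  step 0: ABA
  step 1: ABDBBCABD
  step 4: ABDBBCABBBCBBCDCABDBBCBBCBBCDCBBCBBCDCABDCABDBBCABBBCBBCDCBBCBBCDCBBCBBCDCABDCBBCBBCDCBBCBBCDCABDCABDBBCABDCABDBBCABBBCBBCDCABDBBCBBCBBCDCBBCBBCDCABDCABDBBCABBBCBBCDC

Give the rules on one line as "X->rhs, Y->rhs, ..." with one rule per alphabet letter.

A->ABD, B->BBC, C->DC, D->AB

  step 0 ⇒ step 1: ABA ⇒ ABD·BBC·ABD
    A ↦ ABD
    B ↦ BBC
    C ↦ DC  (constrained at step 1)
    D ↦ AB  (constrained at step 1)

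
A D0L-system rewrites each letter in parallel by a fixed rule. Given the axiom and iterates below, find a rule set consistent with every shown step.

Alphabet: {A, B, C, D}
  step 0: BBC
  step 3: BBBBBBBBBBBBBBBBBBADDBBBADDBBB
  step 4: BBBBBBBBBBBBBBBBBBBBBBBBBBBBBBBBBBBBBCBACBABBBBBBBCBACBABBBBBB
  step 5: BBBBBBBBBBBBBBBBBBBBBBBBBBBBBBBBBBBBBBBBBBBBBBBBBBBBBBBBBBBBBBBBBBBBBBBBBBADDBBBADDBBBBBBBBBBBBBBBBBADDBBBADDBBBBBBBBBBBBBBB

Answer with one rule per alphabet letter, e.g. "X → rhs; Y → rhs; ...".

  step 4 ⇒ step 5: BBBBBBBBBBBBBBBBBBBBBBBBBBBBBBBBBBBBBCBACBABBBBBBBCBACBABBBBBB ⇒ BB·BB·BB·BB·BB·BB·BB·BB·BB·BB·BB·BB·BB·BB·BB·BB·BB·BB·BB·BB·BB·BB·BB·BB·BB·BB·BB·BB·BB·BB·BB·BB·BB·BB·BB·BB·BB·ADD·BB·B·ADD·BB·B·BB·BB·BB·BB·BB·BB·BB·ADD·BB·B·ADD·BB·B·BB·BB·BB·BB·BB·BB
    A ↦ B
    B ↦ BB
    C ↦ ADD
  step 3 ⇒ step 4: BBBBBBBBBBBBBBBBBBADDBBBADDBBB ⇒ BB·BB·BB·BB·BB·BB·BB·BB·BB·BB·BB·BB·BB·BB·BB·BB·BB·BB·B·CBA·CBA·BB·BB·BB·B·CBA·CBA·BB·BB·BB
    D ↦ CBA

A->B, B->BB, C->ADD, D->CBA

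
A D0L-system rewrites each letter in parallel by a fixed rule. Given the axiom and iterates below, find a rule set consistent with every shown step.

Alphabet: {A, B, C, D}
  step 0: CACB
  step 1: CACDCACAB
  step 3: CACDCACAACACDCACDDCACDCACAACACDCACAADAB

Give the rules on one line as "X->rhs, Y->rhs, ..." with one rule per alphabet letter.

A->D, B->AB, C->CAC, D->AA

  step 0 ⇒ step 1: CACB ⇒ CAC·D·CAC·AB
    A ↦ D
    B ↦ AB
    C ↦ CAC
    D ↦ AA  (constrained at step 1)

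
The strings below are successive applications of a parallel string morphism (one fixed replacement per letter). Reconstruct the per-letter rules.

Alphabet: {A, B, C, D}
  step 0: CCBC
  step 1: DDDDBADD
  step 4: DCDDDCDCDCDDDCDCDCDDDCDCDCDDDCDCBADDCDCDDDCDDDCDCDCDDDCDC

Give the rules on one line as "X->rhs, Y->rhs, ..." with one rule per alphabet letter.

  step 0 ⇒ step 1: CCBC ⇒ DD·DD·BA·DD
    B ↦ BA
    C ↦ DD
    A ↦ D  (constrained at step 1)
    D ↦ DC  (constrained at step 1)

A->D, B->BA, C->DD, D->DC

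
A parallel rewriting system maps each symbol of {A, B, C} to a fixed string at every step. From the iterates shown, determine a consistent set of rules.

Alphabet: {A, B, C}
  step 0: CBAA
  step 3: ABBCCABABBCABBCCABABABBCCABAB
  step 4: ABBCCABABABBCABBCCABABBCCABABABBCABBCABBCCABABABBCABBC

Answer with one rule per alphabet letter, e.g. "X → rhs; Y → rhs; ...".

  step 3 ⇒ step 4: ABBCCABABBCABBCCABABABBCCABAB ⇒ ABB·C·C·AB·AB·ABB·C·ABB·C·C·AB·ABB·C·C·AB·AB·ABB·C·ABB·C·ABB·C·C·AB·AB·ABB·C·ABB·C
    A ↦ ABB
    B ↦ C
    C ↦ AB

A->ABB, B->C, C->AB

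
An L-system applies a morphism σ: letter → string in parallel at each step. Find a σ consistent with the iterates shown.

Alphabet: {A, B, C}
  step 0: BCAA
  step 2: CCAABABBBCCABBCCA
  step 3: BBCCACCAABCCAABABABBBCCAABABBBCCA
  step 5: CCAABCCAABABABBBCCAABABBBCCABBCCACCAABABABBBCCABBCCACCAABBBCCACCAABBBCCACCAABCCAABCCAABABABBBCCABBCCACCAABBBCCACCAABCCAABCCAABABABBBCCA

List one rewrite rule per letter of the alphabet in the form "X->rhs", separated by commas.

  step 2 ⇒ step 3: CCAABABBBCCABBCCA ⇒ B·B·CCA·CCA·AB·CCA·AB·AB·AB·B·B·CCA·AB·AB·B·B·CCA
    A ↦ CCA
    B ↦ AB
    C ↦ B

A->CCA, B->AB, C->B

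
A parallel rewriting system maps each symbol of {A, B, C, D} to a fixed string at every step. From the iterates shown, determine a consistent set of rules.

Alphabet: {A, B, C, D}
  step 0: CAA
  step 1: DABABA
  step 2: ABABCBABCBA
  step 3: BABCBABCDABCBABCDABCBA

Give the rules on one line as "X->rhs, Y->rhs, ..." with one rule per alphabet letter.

A->BA, B->BC, C->DA, D->A

  step 2 ⇒ step 3: ABABCBABCBA ⇒ BA·BC·BA·BC·DA·BC·BA·BC·DA·BC·BA
    A ↦ BA
    B ↦ BC
    C ↦ DA
  step 1 ⇒ step 2: DABABA ⇒ A·BA·BC·BA·BC·BA
    D ↦ A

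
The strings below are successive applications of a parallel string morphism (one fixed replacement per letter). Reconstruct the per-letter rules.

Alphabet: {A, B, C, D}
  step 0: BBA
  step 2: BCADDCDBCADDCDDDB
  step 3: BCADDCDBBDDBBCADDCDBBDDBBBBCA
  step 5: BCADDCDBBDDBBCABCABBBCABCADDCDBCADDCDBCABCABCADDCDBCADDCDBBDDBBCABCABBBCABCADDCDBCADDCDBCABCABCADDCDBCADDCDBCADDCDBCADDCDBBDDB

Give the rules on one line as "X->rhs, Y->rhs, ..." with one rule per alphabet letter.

A->CD, B->BCA, C->DD, D->B

  step 2 ⇒ step 3: BCADDCDBCADDCDDDB ⇒ BCA·DD·CD·B·B·DD·B·BCA·DD·CD·B·B·DD·B·B·B·BCA
    A ↦ CD
    B ↦ BCA
    C ↦ DD
    D ↦ B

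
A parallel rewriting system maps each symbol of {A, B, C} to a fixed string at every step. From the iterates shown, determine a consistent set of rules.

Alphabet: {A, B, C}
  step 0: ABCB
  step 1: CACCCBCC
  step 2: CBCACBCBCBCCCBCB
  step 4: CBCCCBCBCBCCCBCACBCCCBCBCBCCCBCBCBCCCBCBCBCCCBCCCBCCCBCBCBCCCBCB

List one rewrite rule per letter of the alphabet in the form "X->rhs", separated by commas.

  step 1 ⇒ step 2: CACCCBCC ⇒ CB·CA·CB·CB·CB·CC·CB·CB
    A ↦ CA
    B ↦ CC
    C ↦ CB

A->CA, B->CC, C->CB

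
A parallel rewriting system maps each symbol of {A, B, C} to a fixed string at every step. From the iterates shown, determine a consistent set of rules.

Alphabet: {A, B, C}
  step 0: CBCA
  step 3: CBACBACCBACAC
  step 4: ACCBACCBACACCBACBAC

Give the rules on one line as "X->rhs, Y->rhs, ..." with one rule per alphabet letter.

A->B, B->C, C->AC

  step 3 ⇒ step 4: CBACBACCBACAC ⇒ AC·C·B·AC·C·B·AC·AC·C·B·AC·B·AC
    A ↦ B
    B ↦ C
    C ↦ AC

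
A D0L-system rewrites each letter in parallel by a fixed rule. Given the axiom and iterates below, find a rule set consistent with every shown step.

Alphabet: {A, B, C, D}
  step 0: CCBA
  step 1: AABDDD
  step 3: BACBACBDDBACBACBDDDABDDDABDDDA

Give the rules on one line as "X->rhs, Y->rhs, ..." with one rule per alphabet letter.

A->D, B->BDD, C->A, D->BAC

  step 0 ⇒ step 1: CCBA ⇒ A·A·BDD·D
    A ↦ D
    B ↦ BDD
    C ↦ A
    D ↦ BAC  (constrained at step 1)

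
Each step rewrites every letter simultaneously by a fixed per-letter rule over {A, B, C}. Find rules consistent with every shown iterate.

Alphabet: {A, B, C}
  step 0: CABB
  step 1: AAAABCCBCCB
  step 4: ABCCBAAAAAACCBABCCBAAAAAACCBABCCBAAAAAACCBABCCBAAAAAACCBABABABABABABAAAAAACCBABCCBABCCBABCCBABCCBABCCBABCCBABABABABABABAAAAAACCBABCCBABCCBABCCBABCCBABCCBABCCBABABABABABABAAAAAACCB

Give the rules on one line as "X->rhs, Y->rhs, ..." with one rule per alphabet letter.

  step 0 ⇒ step 1: CABB ⇒ AAA·AB·CCB·CCB
    A ↦ AB
    B ↦ CCB
    C ↦ AAA

A->AB, B->CCB, C->AAA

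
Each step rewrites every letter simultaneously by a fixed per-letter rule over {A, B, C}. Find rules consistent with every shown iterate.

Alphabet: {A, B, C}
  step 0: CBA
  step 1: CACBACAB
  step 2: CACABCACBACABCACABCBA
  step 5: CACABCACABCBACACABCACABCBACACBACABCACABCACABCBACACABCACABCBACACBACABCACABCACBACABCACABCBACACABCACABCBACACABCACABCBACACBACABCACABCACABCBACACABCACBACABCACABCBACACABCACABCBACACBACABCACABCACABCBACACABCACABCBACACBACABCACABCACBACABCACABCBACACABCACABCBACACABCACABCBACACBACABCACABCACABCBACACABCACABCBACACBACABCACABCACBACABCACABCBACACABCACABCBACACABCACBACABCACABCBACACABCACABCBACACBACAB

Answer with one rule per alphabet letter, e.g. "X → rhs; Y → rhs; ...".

  step 1 ⇒ step 2: CACBACAB ⇒ CA·CAB·CA·CBA·CAB·CA·CAB·CBA
    A ↦ CAB
    B ↦ CBA
    C ↦ CA

A->CAB, B->CBA, C->CA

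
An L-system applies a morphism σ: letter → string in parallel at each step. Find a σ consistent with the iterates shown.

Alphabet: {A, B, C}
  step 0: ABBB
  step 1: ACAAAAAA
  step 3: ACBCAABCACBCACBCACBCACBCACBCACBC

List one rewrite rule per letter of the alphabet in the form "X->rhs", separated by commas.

  step 0 ⇒ step 1: ABBB ⇒ AC·AA·AA·AA
    A ↦ AC
    B ↦ AA
    C ↦ BC  (constrained at step 1)

A->AC, B->AA, C->BC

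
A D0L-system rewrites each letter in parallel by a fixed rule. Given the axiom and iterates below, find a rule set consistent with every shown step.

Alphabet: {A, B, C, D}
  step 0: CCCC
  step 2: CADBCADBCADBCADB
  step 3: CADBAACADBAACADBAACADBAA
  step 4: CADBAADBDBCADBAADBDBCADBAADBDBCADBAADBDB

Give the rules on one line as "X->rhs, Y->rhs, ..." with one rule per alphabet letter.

  step 3 ⇒ step 4: CADBAACADBAACADBAACADBAA ⇒ CA·DB·A·A·DB·DB·CA·DB·A·A·DB·DB·CA·DB·A·A·DB·DB·CA·DB·A·A·DB·DB
    A ↦ DB
    B ↦ A
    C ↦ CA
    D ↦ A

A->DB, B->A, C->CA, D->A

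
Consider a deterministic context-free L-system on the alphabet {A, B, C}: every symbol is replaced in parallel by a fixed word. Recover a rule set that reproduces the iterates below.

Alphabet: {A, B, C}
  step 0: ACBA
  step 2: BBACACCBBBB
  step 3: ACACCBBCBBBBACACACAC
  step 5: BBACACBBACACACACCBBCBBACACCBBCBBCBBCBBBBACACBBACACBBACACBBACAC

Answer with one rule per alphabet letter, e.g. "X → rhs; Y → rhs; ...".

  step 2 ⇒ step 3: BBACACCBBBB ⇒ AC·AC·C·BB·C·BB·BB·AC·AC·AC·AC
    A ↦ C
    B ↦ AC
    C ↦ BB

A->C, B->AC, C->BB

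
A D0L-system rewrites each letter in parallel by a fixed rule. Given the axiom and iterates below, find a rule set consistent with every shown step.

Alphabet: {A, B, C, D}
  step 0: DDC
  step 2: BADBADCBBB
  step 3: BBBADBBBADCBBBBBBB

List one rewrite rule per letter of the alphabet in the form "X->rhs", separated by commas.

A->B, B->BB, C->CB, D->AD

  step 2 ⇒ step 3: BADBADCBBB ⇒ BB·B·AD·BB·B·AD·CB·BB·BB·BB
    A ↦ B
    B ↦ BB
    C ↦ CB
    D ↦ AD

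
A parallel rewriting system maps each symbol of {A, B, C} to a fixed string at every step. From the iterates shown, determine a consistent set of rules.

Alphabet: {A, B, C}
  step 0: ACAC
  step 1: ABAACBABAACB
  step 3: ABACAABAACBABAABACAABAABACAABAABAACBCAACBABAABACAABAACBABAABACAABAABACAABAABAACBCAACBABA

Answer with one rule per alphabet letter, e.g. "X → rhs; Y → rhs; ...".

A->ABA, B->CA, C->ACB

  step 0 ⇒ step 1: ACAC ⇒ ABA·ACB·ABA·ACB
    A ↦ ABA
    C ↦ ACB
    B ↦ CA  (constrained at step 1)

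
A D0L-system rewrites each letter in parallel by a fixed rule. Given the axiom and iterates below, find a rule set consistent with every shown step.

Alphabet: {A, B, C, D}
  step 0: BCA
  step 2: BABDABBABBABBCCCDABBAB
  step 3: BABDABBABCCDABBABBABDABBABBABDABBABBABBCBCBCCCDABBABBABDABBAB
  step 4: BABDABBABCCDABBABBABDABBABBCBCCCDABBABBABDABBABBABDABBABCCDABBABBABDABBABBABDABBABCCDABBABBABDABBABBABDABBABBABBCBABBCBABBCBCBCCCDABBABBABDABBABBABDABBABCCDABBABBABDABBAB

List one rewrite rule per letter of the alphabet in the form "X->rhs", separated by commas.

A->DAB, B->BAB, C->BC, D->CC

  step 3 ⇒ step 4: BABDABBABCCDABBABBABDABBABBABDABBABBABBCBCBCCCDABBABBABDABBAB ⇒ BAB·DAB·BAB·CC·DAB·BAB·BAB·DAB·BAB·BC·BC·CC·DAB·BAB·BAB·DAB·BAB·BAB·DAB·BAB·CC·DAB·BAB·BAB·DAB·BAB·BAB·DAB·BAB·CC·DAB·BAB·BAB·DAB·BAB·BAB·DAB·BAB·BAB·BC·BAB·BC·BAB·BC·BC·BC·CC·DAB·BAB·BAB·DAB·BAB·BAB·DAB·BAB·CC·DAB·BAB·BAB·DAB·BAB
    A ↦ DAB
    B ↦ BAB
    C ↦ BC
    D ↦ CC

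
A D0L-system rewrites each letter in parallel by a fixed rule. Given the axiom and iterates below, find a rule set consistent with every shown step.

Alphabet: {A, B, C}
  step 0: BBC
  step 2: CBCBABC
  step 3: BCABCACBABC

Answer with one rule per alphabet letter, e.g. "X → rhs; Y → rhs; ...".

  step 2 ⇒ step 3: CBCBABC ⇒ BC·A·BC·A·CB·A·BC
    A ↦ CB
    B ↦ A
    C ↦ BC

A->CB, B->A, C->BC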